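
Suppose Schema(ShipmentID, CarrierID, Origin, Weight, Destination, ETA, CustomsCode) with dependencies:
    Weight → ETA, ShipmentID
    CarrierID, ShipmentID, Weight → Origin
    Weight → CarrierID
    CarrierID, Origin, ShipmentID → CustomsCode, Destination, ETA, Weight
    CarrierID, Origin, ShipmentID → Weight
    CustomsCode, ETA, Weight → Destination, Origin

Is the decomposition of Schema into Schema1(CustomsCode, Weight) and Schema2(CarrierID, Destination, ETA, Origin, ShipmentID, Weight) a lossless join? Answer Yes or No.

Common attributes: {Weight}; their closure is {CarrierID, CustomsCode, Destination, ETA, Origin, ShipmentID, Weight}.
Since Schema1 ⊆ {CarrierID, CustomsCode, Destination, ETA, Origin, ShipmentID, Weight}, the intersection is a superkey of Schema1; the decomposition is lossless.

Yes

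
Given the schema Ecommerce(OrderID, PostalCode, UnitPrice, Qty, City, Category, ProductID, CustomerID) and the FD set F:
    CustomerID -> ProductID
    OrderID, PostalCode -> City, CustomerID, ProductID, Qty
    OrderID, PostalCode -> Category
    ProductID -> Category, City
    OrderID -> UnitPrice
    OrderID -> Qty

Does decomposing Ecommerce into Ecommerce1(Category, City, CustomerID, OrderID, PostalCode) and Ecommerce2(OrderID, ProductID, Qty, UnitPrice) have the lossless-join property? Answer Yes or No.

No

Ecommerce1 ∩ Ecommerce2 = {OrderID}; its closure under F is {OrderID, Qty, UnitPrice}.
Ecommerce1 ⊄ {OrderID, Qty, UnitPrice} and Ecommerce2 ⊄ {OrderID, Qty, UnitPrice}, so the split is lossy.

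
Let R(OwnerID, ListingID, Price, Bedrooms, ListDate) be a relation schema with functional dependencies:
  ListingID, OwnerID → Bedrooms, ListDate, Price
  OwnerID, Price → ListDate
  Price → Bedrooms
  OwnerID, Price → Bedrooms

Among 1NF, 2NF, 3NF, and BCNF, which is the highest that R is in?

Candidate key: {ListingID, OwnerID}. Prime attributes: {ListingID, OwnerID}.
For OwnerID, Price → ListDate we have {OwnerID, Price}⁺ = {Bedrooms, ListDate, OwnerID, Price}; {OwnerID, Price} is not a superkey, so BCNF fails.
OwnerID, Price → ListDate has non-prime {ListDate} on the right and a non-superkey on the left, so 3NF fails.
Checking every proper subset of each key, none determines a non-prime attribute — 2NF is satisfied.

2NF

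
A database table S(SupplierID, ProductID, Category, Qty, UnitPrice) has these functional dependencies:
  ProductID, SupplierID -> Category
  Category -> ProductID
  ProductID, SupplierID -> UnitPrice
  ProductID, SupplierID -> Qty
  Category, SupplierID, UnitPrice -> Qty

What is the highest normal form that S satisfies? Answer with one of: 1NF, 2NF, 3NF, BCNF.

Candidate keys: {Category, SupplierID}, {ProductID, SupplierID}. Prime attributes: {Category, ProductID, SupplierID}.
Category -> ProductID: {Category}⁺ = {Category, ProductID}, which is not all of the attributes, so the left side is not a superkey — BCNF is violated.
But every attribute on its right side ({ProductID}) is prime, and the same holds for every other non-superkey FD, so 3NF still holds.

3NF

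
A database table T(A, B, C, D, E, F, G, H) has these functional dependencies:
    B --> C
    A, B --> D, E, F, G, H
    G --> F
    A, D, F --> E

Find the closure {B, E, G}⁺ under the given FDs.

{B, C, E, F, G}

Start with {B, E, G}.
B --> C applies; add {C} → now {B, C, E, G}.
G --> F applies; add {F} → now {B, C, E, F, G}.
No further FD applies.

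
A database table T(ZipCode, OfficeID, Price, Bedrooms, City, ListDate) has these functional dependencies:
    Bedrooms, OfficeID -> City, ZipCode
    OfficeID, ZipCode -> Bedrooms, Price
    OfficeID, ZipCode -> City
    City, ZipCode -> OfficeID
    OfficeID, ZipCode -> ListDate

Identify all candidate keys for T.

{Bedrooms, OfficeID}⁺ = {Bedrooms, City, ListDate, OfficeID, Price, ZipCode}, which is every attribute, so {Bedrooms, OfficeID} is a candidate key.
{City, ZipCode}⁺ = {Bedrooms, City, ListDate, OfficeID, Price, ZipCode}, which is every attribute, so {City, ZipCode} is a candidate key.
{OfficeID, ZipCode}⁺ = {Bedrooms, City, ListDate, OfficeID, Price, ZipCode}, which is every attribute, so {OfficeID, ZipCode} is a candidate key.
No proper subset of any of these is a key, and no other minimal superkey exists.

{Bedrooms, OfficeID}, {City, ZipCode}, {OfficeID, ZipCode}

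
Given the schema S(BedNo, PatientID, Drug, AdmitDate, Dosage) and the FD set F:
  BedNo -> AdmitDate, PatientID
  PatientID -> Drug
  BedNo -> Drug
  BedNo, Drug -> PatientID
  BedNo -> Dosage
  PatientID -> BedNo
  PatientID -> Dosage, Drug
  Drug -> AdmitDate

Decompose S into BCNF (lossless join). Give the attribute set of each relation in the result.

Candidate keys of the original relation: {BedNo}, {PatientID}.
{AdmitDate, BedNo, Dosage, Drug, PatientID}: {Drug} determines {AdmitDate, Drug} here but is not a superkey — split on Drug -> AdmitDate, giving {AdmitDate, Drug} and {BedNo, Dosage, Drug, PatientID}.
{AdmitDate, Drug} is in BCNF.
{BedNo, Dosage, Drug, PatientID} is in BCNF.

{AdmitDate, Drug}; {BedNo, Dosage, Drug, PatientID}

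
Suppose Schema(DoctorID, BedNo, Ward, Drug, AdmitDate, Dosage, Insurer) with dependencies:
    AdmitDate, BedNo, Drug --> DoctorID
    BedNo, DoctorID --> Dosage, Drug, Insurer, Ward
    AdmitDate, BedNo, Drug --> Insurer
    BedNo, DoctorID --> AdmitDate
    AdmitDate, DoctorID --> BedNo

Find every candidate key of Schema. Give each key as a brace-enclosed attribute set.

{AdmitDate, DoctorID}⁺ = {AdmitDate, BedNo, DoctorID, Dosage, Drug, Insurer, Ward} — all of the relation — so {AdmitDate, DoctorID} is a candidate key.
{BedNo, DoctorID}⁺ = {AdmitDate, BedNo, DoctorID, Dosage, Drug, Insurer, Ward} — all of the relation — so {BedNo, DoctorID} is a candidate key.
{AdmitDate, BedNo, Drug}⁺ = {AdmitDate, BedNo, DoctorID, Dosage, Drug, Insurer, Ward} — all of the relation — so {AdmitDate, BedNo, Drug} is a candidate key.
Any other superkey properly contains one of these, so there are no further candidate keys.

{AdmitDate, BedNo, Drug}, {AdmitDate, DoctorID}, {BedNo, DoctorID}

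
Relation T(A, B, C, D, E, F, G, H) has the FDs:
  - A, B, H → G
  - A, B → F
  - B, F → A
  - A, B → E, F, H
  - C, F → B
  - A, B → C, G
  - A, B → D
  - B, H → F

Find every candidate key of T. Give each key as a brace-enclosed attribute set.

{A, B}⁺ = {A, B, C, D, E, F, G, H}, which is every attribute, so {A, B} is a candidate key.
{B, F}⁺ = {A, B, C, D, E, F, G, H}, which is every attribute, so {B, F} is a candidate key.
{B, H}⁺ = {A, B, C, D, E, F, G, H}, which is every attribute, so {B, H} is a candidate key.
{C, F}⁺ = {A, B, C, D, E, F, G, H}, which is every attribute, so {C, F} is a candidate key.
Any other superkey properly contains one of these, so there are no further candidate keys.

{A, B}, {B, F}, {B, H}, {C, F}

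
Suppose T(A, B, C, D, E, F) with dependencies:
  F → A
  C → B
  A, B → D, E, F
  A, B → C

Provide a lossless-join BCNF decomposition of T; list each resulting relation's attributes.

{A, F}; {B, C}; {C, D, E, F}

Candidate keys of the original relation: {A, B}, {A, C}, {B, F}, {C, F}.
Within {A, B, C, D, E, F}: {F}⁺ ∩ {A, B, C, D, E, F} = {A, F}, not the whole set, so F → A violates BCNF; decompose into {A, F} and {B, C, D, E, F}.
{A, F} has no BCNF violation.
Within {B, C, D, E, F}: {C}⁺ ∩ {B, C, D, E, F} = {B, C}, not the whole set, so C → B violates BCNF; decompose into {B, C} and {C, D, E, F}.
{B, C} has no BCNF violation.
{C, D, E, F} has no BCNF violation.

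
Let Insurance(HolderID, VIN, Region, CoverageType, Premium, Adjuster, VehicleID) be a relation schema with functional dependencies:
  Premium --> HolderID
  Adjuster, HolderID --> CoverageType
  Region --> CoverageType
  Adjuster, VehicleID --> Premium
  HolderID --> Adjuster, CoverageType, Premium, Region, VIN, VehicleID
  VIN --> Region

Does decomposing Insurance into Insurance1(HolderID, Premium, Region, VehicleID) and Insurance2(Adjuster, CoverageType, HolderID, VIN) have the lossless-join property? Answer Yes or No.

Yes

The shared attributes are {HolderID} and {HolderID}⁺ = {Adjuster, CoverageType, HolderID, Premium, Region, VIN, VehicleID}.
This includes all of Insurance1, so the common attributes are a superkey of Insurance1 — the join is lossless.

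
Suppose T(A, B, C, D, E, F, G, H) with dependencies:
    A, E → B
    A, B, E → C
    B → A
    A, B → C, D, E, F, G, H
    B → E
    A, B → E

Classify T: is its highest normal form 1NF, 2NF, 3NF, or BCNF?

BCNF

Candidate keys: {A, E}, {B}. Prime attributes: {A, B, E}.
Every FD has a superkey on the left, so the relation is in BCNF.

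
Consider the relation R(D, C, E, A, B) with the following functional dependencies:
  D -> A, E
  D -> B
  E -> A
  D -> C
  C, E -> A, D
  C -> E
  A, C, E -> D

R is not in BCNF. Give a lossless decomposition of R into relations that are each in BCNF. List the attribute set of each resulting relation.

{A, E}; {B, C, D, E}

Candidate keys of the original relation: {C}, {D}.
In {A, B, C, D, E}, {E} is not a superkey ({E}⁺ restricted to this set is {A, E}), so split on E -> A into {A, E} and {B, C, D, E}.
{A, E}: every determinant is a superkey — BCNF.
{B, C, D, E}: every determinant is a superkey — BCNF.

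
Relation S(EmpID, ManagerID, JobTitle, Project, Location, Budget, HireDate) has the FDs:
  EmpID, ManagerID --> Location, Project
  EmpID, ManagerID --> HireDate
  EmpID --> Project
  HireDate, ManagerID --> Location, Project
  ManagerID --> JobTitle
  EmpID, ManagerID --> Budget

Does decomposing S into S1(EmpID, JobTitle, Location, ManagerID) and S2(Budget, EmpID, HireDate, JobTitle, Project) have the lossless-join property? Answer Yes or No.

S1 ∩ S2 = {EmpID, JobTitle}; its closure under F is {EmpID, JobTitle, Project}.
The closure covers neither S1 nor S2 entirely; the join is not lossless.

No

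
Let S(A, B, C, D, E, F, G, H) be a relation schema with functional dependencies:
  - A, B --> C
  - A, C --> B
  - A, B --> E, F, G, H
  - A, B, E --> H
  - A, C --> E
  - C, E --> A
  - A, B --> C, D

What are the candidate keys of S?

{A, B}⁺ = {A, B, C, D, E, F, G, H} — all of the relation — so {A, B} is a candidate key.
{A, C}⁺ = {A, B, C, D, E, F, G, H} — all of the relation — so {A, C} is a candidate key.
{C, E}⁺ = {A, B, C, D, E, F, G, H} — all of the relation — so {C, E} is a candidate key.
These are minimal and exhaustive — every other superkey contains one of them.

{A, B}, {A, C}, {C, E}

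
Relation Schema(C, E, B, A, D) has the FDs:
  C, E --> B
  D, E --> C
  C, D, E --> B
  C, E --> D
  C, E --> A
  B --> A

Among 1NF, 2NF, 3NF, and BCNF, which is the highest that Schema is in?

Candidate keys: {C, E}, {D, E}. Prime attributes: {C, D, E}.
For B --> A we have {B}⁺ = {A, B}; {B} is not a superkey, so BCNF fails.
Because {A} is non-prime and the left side of B --> A is not a superkey, the relation is not in 3NF.
No non-prime attribute depends on a proper subset of any candidate key, so 2NF holds.

2NF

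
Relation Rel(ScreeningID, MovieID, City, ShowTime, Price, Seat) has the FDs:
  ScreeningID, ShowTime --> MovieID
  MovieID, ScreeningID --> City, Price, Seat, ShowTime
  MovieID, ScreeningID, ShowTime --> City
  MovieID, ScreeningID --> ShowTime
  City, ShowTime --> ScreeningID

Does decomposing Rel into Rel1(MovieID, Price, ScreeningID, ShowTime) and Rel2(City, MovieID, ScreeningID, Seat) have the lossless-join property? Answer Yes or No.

Rel1 ∩ Rel2 = {MovieID, ScreeningID}; its closure under F is {City, MovieID, Price, ScreeningID, Seat, ShowTime}.
Since Rel1 ⊆ {City, MovieID, Price, ScreeningID, Seat, ShowTime}, the intersection is a superkey of Rel1; the decomposition is lossless.

Yes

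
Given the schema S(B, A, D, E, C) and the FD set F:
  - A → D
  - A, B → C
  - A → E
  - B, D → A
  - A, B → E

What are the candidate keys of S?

No FD produces {B}, so it must be in every candidate key.
{A, B}⁺ = {A, B, C, D, E}, which is every attribute, so {A, B} is a candidate key.
{B, D}⁺ = {A, B, C, D, E}, which is every attribute, so {B, D} is a candidate key.
No proper subset of any of these is a key, and no other minimal superkey exists.

{A, B}, {B, D}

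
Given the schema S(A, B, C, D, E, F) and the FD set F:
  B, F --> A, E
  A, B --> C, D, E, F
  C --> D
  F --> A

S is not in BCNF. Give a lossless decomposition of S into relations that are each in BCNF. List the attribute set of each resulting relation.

{A, F}; {B, C, E, F}; {C, D}

Candidate keys of the original relation: {A, B}, {B, F}.
Within {A, B, C, D, E, F}: {C}⁺ ∩ {A, B, C, D, E, F} = {C, D}, not the whole set, so C --> D violates BCNF; decompose into {C, D} and {A, B, C, E, F}.
{C, D}: every determinant is a superkey — BCNF.
Within {A, B, C, E, F}: {F}⁺ ∩ {A, B, C, E, F} = {A, F}, not the whole set, so F --> A violates BCNF; decompose into {A, F} and {B, C, E, F}.
{A, F}: every determinant is a superkey — BCNF.
{B, C, E, F}: every determinant is a superkey — BCNF.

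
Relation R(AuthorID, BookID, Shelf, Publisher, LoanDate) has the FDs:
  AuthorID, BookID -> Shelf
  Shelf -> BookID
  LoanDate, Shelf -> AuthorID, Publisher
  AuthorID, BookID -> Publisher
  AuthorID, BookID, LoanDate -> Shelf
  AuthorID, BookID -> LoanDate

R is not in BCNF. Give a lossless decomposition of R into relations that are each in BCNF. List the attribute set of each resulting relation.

Candidate keys of the original relation: {AuthorID, BookID}, {AuthorID, Shelf}, {LoanDate, Shelf}.
In {AuthorID, BookID, LoanDate, Publisher, Shelf}, {Shelf} is not a superkey ({Shelf}⁺ restricted to this set is {BookID, Shelf}), so split on Shelf -> BookID into {BookID, Shelf} and {AuthorID, LoanDate, Publisher, Shelf}.
{BookID, Shelf} has no BCNF violation.
{AuthorID, LoanDate, Publisher, Shelf} has no BCNF violation.

{AuthorID, LoanDate, Publisher, Shelf}; {BookID, Shelf}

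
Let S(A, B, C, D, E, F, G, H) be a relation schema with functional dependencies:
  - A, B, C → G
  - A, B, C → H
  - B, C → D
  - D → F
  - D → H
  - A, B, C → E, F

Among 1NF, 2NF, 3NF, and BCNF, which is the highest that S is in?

1NF

Candidate key: {A, B, C}. Prime attributes: {A, B, C}.
For B, C → D we have {B, C}⁺ = {B, C, D, F, H}; {B, C} is not a superkey, so BCNF fails.
B, C → D determines the non-prime attribute {D} from a non-superkey — 3NF is violated.
{B, C} is a proper subset of the key {A, B, C}, and {B, C}⁺ contains the non-prime attributes {D, F, H} — a partial dependency, so 2NF is violated.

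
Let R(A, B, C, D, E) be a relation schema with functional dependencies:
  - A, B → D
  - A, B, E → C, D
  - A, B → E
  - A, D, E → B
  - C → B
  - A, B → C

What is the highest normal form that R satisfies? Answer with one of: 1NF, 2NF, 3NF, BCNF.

Candidate keys: {A, B}, {A, C}, {A, D, E}. Prime attributes: {A, B, C, D, E}.
C → B: {C}⁺ = {B, C}, which is not all of the attributes, so the left side is not a superkey — BCNF is violated.
Its right-hand attributes {B} are all prime, as are those of every other non-superkey FD — the relation is in 3NF.

3NF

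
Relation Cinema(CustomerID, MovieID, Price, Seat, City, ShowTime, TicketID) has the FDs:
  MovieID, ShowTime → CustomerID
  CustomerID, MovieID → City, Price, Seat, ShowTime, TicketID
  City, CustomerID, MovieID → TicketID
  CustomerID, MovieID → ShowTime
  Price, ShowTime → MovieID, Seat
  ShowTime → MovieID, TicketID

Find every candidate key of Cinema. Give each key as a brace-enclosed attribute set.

{CustomerID, MovieID}, {ShowTime}

{ShowTime}⁺ = {City, CustomerID, MovieID, Price, Seat, ShowTime, TicketID}, which is every attribute, so {ShowTime} is a candidate key.
{CustomerID, MovieID}⁺ = {City, CustomerID, MovieID, Price, Seat, ShowTime, TicketID}, which is every attribute, so {CustomerID, MovieID} is a candidate key.
Any other superkey properly contains one of these, so there are no further candidate keys.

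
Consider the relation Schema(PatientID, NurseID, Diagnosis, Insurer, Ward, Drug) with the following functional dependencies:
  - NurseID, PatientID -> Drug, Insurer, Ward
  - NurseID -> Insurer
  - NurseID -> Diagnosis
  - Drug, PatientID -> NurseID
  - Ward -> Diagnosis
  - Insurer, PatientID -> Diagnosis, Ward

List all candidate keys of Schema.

{Drug, PatientID}, {NurseID, PatientID}

Attributes never on any right-hand side: {PatientID} — every candidate key must contain it.
Closure of {Drug, PatientID} is {Diagnosis, Drug, Insurer, NurseID, PatientID, Ward}, the whole schema; {Drug, PatientID} is a candidate key.
Closure of {NurseID, PatientID} is {Diagnosis, Drug, Insurer, NurseID, PatientID, Ward}, the whole schema; {NurseID, PatientID} is a candidate key.
Any other superkey properly contains one of these, so there are no further candidate keys.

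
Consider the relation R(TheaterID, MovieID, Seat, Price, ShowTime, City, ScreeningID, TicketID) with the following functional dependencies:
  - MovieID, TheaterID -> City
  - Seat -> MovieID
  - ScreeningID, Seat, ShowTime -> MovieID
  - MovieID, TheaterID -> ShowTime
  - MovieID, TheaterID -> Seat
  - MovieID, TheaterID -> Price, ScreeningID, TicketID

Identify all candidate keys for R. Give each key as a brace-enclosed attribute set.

{MovieID, TheaterID}, {Seat, TheaterID}

Attributes never on any right-hand side: {TheaterID} — every candidate key must contain it.
Closure of {MovieID, TheaterID} is {City, MovieID, Price, ScreeningID, Seat, ShowTime, TheaterID, TicketID}, the whole schema; {MovieID, TheaterID} is a candidate key.
Closure of {Seat, TheaterID} is {City, MovieID, Price, ScreeningID, Seat, ShowTime, TheaterID, TicketID}, the whole schema; {Seat, TheaterID} is a candidate key.
No proper subset of any of these is a key, and no other minimal superkey exists.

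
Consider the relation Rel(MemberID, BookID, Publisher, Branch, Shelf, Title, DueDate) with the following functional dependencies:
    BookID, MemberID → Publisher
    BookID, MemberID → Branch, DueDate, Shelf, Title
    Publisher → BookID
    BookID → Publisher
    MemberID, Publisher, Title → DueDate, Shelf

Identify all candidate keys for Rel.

No FD produces {MemberID}, so it must be in every candidate key.
{BookID, MemberID} is a candidate key since {BookID, MemberID}⁺ = {BookID, Branch, DueDate, MemberID, Publisher, Shelf, Title} covers every attribute.
{MemberID, Publisher} is a candidate key since {MemberID, Publisher}⁺ = {BookID, Branch, DueDate, MemberID, Publisher, Shelf, Title} covers every attribute.
Any other superkey properly contains one of these, so there are no further candidate keys.

{BookID, MemberID}, {MemberID, Publisher}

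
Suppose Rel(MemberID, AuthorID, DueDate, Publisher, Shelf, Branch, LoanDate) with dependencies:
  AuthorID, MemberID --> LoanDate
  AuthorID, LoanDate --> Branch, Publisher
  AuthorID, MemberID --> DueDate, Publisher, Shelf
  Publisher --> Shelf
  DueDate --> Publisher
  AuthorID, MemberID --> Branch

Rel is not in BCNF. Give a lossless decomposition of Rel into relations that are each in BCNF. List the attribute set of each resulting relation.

Candidate key of the original relation: {AuthorID, MemberID}.
{AuthorID, Branch, DueDate, LoanDate, MemberID, Publisher, Shelf}: {AuthorID, LoanDate} determines {AuthorID, Branch, LoanDate, Publisher, Shelf} here but is not a superkey — split on AuthorID, LoanDate --> Branch, Publisher, Shelf, giving {AuthorID, Branch, LoanDate, Publisher, Shelf} and {AuthorID, DueDate, LoanDate, MemberID}.
{AuthorID, Branch, LoanDate, Publisher, Shelf}: {Publisher} determines {Publisher, Shelf} here but is not a superkey — split on Publisher --> Shelf, giving {Publisher, Shelf} and {AuthorID, Branch, LoanDate, Publisher}.
{Publisher, Shelf}: every determinant is a superkey — BCNF.
{AuthorID, Branch, LoanDate, Publisher}: every determinant is a superkey — BCNF.
{AuthorID, DueDate, LoanDate, MemberID}: every determinant is a superkey — BCNF.

{AuthorID, Branch, LoanDate, Publisher}; {AuthorID, DueDate, LoanDate, MemberID}; {Publisher, Shelf}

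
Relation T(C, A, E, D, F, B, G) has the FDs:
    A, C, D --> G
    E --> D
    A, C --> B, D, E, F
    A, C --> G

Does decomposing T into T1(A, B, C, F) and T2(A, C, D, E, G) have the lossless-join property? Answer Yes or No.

Common attributes: {A, C}; their closure is {A, B, C, D, E, F, G}.
Since T1 ⊆ {A, B, C, D, E, F, G}, the intersection is a superkey of T1; the decomposition is lossless.

Yes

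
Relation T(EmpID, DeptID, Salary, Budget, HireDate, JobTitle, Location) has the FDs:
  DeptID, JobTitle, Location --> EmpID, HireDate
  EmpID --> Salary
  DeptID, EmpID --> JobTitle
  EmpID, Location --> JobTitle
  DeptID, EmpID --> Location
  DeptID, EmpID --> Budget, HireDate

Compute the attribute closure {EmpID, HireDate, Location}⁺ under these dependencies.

{EmpID, HireDate, JobTitle, Location, Salary}

Start with {EmpID, HireDate, Location}.
EmpID --> Salary applies; add {Salary} → now {EmpID, HireDate, Location, Salary}.
EmpID, Location --> JobTitle applies; add {JobTitle} → now {EmpID, HireDate, JobTitle, Location, Salary}.
No further FD applies.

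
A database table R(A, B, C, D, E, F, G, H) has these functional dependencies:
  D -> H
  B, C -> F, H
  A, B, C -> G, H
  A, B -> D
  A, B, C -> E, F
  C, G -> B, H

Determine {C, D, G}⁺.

{B, C, D, F, G, H}

Start with {C, D, G}.
D -> H applies; add {H} → now {C, D, G, H}.
C, G -> B, H applies; add {B} → now {B, C, D, G, H}.
B, C -> F, H applies; add {F} → now {B, C, D, F, G, H}.
No further FD applies.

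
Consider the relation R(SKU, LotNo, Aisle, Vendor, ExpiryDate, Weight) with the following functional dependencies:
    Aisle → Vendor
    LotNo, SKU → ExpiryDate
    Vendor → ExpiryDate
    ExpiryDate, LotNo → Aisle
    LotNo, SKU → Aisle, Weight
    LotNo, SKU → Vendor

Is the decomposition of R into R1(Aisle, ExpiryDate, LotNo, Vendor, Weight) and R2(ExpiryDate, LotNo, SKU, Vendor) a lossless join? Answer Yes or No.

No

The shared attributes are {ExpiryDate, LotNo, Vendor} and {ExpiryDate, LotNo, Vendor}⁺ = {Aisle, ExpiryDate, LotNo, Vendor}.
The closure covers neither R1 nor R2 entirely; the join is not lossless.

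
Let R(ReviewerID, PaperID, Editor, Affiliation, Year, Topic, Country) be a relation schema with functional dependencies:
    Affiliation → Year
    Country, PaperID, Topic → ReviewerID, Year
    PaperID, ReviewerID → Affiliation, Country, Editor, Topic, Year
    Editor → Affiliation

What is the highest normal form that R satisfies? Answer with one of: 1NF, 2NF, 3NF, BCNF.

2NF

Candidate keys: {Country, PaperID, Topic}, {PaperID, ReviewerID}. Prime attributes: {Country, PaperID, ReviewerID, Topic}.
For Affiliation → Year we have {Affiliation}⁺ = {Affiliation, Year}; {Affiliation} is not a superkey, so BCNF fails.
Affiliation → Year has non-prime {Year} on the right and a non-superkey on the left, so 3NF fails.
No non-prime attribute depends on a proper subset of any candidate key, so 2NF holds.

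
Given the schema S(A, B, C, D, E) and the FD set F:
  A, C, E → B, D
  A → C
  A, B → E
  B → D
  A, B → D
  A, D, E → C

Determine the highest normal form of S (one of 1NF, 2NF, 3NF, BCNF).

1NF

Candidate keys: {A, B}, {A, E}. Prime attributes: {A, B, E}.
A → C breaks BCNF: {A}⁺ = {A, C}, so {A} is not a superkey.
A → C has non-prime {C} on the right and a non-superkey on the left, so 3NF fails.
{A} is a proper subset of the key {A, B}, and {A}⁺ contains the non-prime attribute {C} — a partial dependency, so 2NF is violated.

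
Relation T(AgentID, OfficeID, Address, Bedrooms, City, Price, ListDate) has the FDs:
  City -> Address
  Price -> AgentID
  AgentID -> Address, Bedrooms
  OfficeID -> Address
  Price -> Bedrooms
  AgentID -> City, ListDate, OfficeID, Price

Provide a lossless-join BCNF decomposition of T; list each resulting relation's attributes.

Candidate keys of the original relation: {AgentID}, {Price}.
In {Address, AgentID, Bedrooms, City, ListDate, OfficeID, Price}, {City} is not a superkey ({City}⁺ restricted to this set is {Address, City}), so split on City -> Address into {Address, City} and {AgentID, Bedrooms, City, ListDate, OfficeID, Price}.
{Address, City}: every determinant is a superkey — BCNF.
{AgentID, Bedrooms, City, ListDate, OfficeID, Price}: every determinant is a superkey — BCNF.

{Address, City}; {AgentID, Bedrooms, City, ListDate, OfficeID, Price}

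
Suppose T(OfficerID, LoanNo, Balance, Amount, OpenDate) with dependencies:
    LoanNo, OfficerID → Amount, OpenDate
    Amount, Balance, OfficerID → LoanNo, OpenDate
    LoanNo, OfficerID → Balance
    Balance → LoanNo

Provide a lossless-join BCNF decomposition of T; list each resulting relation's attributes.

Candidate keys of the original relation: {Balance, OfficerID}, {LoanNo, OfficerID}.
Within {Amount, Balance, LoanNo, OfficerID, OpenDate}: {Balance}⁺ ∩ {Amount, Balance, LoanNo, OfficerID, OpenDate} = {Balance, LoanNo}, not the whole set, so Balance → LoanNo violates BCNF; decompose into {Balance, LoanNo} and {Amount, Balance, OfficerID, OpenDate}.
{Balance, LoanNo}: every determinant is a superkey — BCNF.
{Amount, Balance, OfficerID, OpenDate}: every determinant is a superkey — BCNF.

{Amount, Balance, OfficerID, OpenDate}; {Balance, LoanNo}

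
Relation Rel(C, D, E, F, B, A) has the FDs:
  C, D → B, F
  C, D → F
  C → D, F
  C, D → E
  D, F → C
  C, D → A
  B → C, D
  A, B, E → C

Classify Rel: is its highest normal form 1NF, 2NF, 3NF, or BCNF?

Candidate keys: {B}, {C}, {D, F}. Prime attributes: {B, C, D, F}.
The left-hand side of every FD is a superkey, so BCNF is satisfied.

BCNF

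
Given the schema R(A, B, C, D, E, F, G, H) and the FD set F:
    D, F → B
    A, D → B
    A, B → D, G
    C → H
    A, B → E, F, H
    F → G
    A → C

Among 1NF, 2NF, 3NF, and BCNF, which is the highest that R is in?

Candidate keys: {A, B}, {A, D}. Prime attributes: {A, B, D}.
For D, F → B we have {D, F}⁺ = {B, D, F, G}; {D, F} is not a superkey, so BCNF fails.
Because {H} is non-prime and the left side of C → H is not a superkey, the relation is not in 3NF.
Since {A} ⊂ {A, B} and {A}⁺ ⊇ {C, H} with {C, H} non-prime, there is a partial dependency; 2NF fails.

1NF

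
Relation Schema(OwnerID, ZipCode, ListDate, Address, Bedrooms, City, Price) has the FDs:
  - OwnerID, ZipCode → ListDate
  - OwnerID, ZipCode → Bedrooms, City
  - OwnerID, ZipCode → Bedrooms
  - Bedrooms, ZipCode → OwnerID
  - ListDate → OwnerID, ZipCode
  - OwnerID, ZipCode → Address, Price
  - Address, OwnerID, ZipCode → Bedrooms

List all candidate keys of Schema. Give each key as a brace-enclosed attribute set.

{Bedrooms, ZipCode}, {ListDate}, {OwnerID, ZipCode}

{ListDate} is a candidate key since {ListDate}⁺ = {Address, Bedrooms, City, ListDate, OwnerID, Price, ZipCode} covers every attribute.
{Bedrooms, ZipCode} is a candidate key since {Bedrooms, ZipCode}⁺ = {Address, Bedrooms, City, ListDate, OwnerID, Price, ZipCode} covers every attribute.
{OwnerID, ZipCode} is a candidate key since {OwnerID, ZipCode}⁺ = {Address, Bedrooms, City, ListDate, OwnerID, Price, ZipCode} covers every attribute.
No proper subset of any of these is a key, and no other minimal superkey exists.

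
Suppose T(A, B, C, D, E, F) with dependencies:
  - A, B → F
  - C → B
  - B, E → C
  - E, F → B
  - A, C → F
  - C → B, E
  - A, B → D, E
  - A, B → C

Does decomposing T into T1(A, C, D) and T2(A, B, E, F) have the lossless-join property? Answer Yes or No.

No

The shared attributes are {A} and {A}⁺ = {A}.
T1 ⊄ {A} and T2 ⊄ {A}, so the split is lossy.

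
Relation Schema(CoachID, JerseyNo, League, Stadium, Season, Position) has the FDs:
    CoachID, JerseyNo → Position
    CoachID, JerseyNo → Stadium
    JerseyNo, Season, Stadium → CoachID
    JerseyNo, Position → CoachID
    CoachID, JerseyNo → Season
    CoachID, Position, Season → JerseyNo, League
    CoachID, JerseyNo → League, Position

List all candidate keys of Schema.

{CoachID, JerseyNo}, {CoachID, Position, Season}, {JerseyNo, Position}, {JerseyNo, Season, Stadium}

{CoachID, JerseyNo}⁺ = {CoachID, JerseyNo, League, Position, Season, Stadium}, which is every attribute, so {CoachID, JerseyNo} is a candidate key.
{JerseyNo, Position}⁺ = {CoachID, JerseyNo, League, Position, Season, Stadium}, which is every attribute, so {JerseyNo, Position} is a candidate key.
{CoachID, Position, Season}⁺ = {CoachID, JerseyNo, League, Position, Season, Stadium}, which is every attribute, so {CoachID, Position, Season} is a candidate key.
{JerseyNo, Season, Stadium}⁺ = {CoachID, JerseyNo, League, Position, Season, Stadium}, which is every attribute, so {JerseyNo, Season, Stadium} is a candidate key.
These are minimal and exhaustive — every other superkey contains one of them.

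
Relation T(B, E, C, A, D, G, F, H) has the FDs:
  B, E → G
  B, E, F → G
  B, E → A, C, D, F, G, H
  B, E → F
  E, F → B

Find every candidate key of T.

No FD produces {E}, so it must be in every candidate key.
Closure of {B, E} is {A, B, C, D, E, F, G, H}, the whole schema; {B, E} is a candidate key.
Closure of {E, F} is {A, B, C, D, E, F, G, H}, the whole schema; {E, F} is a candidate key.
These are minimal and exhaustive — every other superkey contains one of them.

{B, E}, {E, F}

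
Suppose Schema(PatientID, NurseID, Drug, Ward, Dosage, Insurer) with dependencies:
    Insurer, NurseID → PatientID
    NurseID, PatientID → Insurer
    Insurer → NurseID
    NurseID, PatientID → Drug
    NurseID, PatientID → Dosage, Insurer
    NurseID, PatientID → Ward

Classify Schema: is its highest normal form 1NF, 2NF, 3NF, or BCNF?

Candidate keys: {Insurer}, {NurseID, PatientID}. Prime attributes: {Insurer, NurseID, PatientID}.
Each dependency's left side is a superkey — BCNF holds.

BCNF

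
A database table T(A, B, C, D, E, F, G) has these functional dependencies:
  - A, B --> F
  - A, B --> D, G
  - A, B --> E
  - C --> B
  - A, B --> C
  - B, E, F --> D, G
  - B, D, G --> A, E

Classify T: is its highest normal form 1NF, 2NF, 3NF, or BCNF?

3NF

Candidate keys: {A, B}, {A, C}, {B, D, G}, {B, E, F}, {C, D, G}, {C, E, F}. Prime attributes: {A, B, C, D, E, F, G}.
For C --> B we have {C}⁺ = {B, C}; {C} is not a superkey, so BCNF fails.
Since {B} ⊆ prime attributes and every other non-superkey FD also has a prime right side, the schema is in 3NF.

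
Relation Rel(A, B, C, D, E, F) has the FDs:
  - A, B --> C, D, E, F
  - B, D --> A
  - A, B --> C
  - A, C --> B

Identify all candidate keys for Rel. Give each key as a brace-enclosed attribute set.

{A, B}, {A, C}, {B, D}

{A, B}⁺ = {A, B, C, D, E, F}, which is every attribute, so {A, B} is a candidate key.
{A, C}⁺ = {A, B, C, D, E, F}, which is every attribute, so {A, C} is a candidate key.
{B, D}⁺ = {A, B, C, D, E, F}, which is every attribute, so {B, D} is a candidate key.
Any other superkey properly contains one of these, so there are no further candidate keys.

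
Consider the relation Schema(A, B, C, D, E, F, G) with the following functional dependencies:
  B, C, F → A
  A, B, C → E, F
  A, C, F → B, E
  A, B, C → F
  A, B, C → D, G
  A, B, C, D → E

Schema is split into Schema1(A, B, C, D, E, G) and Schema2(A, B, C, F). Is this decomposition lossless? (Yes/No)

Yes

Schema1 ∩ Schema2 = {A, B, C}; its closure under F is {A, B, C, D, E, F, G}.
This includes all of Schema1, so the common attributes are a superkey of Schema1 — the join is lossless.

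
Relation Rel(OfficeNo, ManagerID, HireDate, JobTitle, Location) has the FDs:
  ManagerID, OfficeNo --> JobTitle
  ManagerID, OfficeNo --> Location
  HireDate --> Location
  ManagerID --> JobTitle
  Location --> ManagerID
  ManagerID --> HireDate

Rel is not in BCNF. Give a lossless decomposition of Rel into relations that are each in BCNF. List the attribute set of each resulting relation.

Candidate keys of the original relation: {HireDate, OfficeNo}, {Location, OfficeNo}, {ManagerID, OfficeNo}.
In {HireDate, JobTitle, Location, ManagerID, OfficeNo}, {HireDate} is not a superkey ({HireDate}⁺ restricted to this set is {HireDate, JobTitle, Location, ManagerID}), so split on HireDate --> JobTitle, Location, ManagerID into {HireDate, JobTitle, Location, ManagerID} and {HireDate, OfficeNo}.
{HireDate, JobTitle, Location, ManagerID} has no BCNF violation.
{HireDate, OfficeNo} has no BCNF violation.

{HireDate, JobTitle, Location, ManagerID}; {HireDate, OfficeNo}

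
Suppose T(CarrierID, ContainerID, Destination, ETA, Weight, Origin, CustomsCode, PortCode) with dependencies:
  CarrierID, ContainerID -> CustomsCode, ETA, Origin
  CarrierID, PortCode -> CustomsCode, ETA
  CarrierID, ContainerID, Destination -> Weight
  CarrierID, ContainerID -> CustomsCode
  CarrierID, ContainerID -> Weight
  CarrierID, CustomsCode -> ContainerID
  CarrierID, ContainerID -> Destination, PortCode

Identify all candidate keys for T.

{CarrierID, ContainerID}, {CarrierID, CustomsCode}, {CarrierID, PortCode}

No FD produces {CarrierID}, so it must be in every candidate key.
{CarrierID, ContainerID}⁺ = {CarrierID, ContainerID, CustomsCode, Destination, ETA, Origin, PortCode, Weight}, which is every attribute, so {CarrierID, ContainerID} is a candidate key.
{CarrierID, CustomsCode}⁺ = {CarrierID, ContainerID, CustomsCode, Destination, ETA, Origin, PortCode, Weight}, which is every attribute, so {CarrierID, CustomsCode} is a candidate key.
{CarrierID, PortCode}⁺ = {CarrierID, ContainerID, CustomsCode, Destination, ETA, Origin, PortCode, Weight}, which is every attribute, so {CarrierID, PortCode} is a candidate key.
No proper subset of any of these is a key, and no other minimal superkey exists.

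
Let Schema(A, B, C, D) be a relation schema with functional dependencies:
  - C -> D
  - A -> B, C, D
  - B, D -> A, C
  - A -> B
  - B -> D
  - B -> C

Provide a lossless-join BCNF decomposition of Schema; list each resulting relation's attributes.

Candidate keys of the original relation: {A}, {B}.
{A, B, C, D}: {C} determines {C, D} here but is not a superkey — split on C -> D, giving {C, D} and {A, B, C}.
{C, D} has no BCNF violation.
{A, B, C} has no BCNF violation.

{A, B, C}; {C, D}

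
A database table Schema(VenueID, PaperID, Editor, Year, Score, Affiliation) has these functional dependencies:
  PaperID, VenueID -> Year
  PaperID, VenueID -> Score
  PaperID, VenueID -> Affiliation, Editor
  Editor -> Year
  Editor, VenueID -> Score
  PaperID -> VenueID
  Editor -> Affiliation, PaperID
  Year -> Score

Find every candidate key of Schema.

{Editor}, {PaperID}

Closure of {Editor} is {Affiliation, Editor, PaperID, Score, VenueID, Year}, the whole schema; {Editor} is a candidate key.
Closure of {PaperID} is {Affiliation, Editor, PaperID, Score, VenueID, Year}, the whole schema; {PaperID} is a candidate key.
These are minimal and exhaustive — every other superkey contains one of them.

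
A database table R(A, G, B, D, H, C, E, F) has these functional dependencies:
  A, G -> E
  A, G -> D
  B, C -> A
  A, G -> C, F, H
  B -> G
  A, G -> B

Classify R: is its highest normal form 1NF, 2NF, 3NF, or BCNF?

Candidate keys: {A, B}, {A, G}, {B, C}. Prime attributes: {A, B, C, G}.
B -> G: {B}⁺ = {B, G}, which is not all of the attributes, so the left side is not a superkey — BCNF is violated.
Its right-hand attributes {G} are all prime, as are those of every other non-superkey FD — the relation is in 3NF.

3NF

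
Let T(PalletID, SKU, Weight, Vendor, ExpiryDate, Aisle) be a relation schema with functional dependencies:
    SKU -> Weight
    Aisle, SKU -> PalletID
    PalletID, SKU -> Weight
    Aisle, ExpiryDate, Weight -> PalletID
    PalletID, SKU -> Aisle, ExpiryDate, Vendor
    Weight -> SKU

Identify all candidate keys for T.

{Aisle, SKU} is a candidate key since {Aisle, SKU}⁺ = {Aisle, ExpiryDate, PalletID, SKU, Vendor, Weight} covers every attribute.
{Aisle, Weight} is a candidate key since {Aisle, Weight}⁺ = {Aisle, ExpiryDate, PalletID, SKU, Vendor, Weight} covers every attribute.
{PalletID, SKU} is a candidate key since {PalletID, SKU}⁺ = {Aisle, ExpiryDate, PalletID, SKU, Vendor, Weight} covers every attribute.
{PalletID, Weight} is a candidate key since {PalletID, Weight}⁺ = {Aisle, ExpiryDate, PalletID, SKU, Vendor, Weight} covers every attribute.
No proper subset of any of these is a key, and no other minimal superkey exists.

{Aisle, SKU}, {Aisle, Weight}, {PalletID, SKU}, {PalletID, Weight}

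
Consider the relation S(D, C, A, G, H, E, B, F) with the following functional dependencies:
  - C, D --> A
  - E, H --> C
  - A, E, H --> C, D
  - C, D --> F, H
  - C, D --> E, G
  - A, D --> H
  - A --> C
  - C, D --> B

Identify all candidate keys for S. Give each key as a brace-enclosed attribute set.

{A, D} is a candidate key since {A, D}⁺ = {A, B, C, D, E, F, G, H} covers every attribute.
{C, D} is a candidate key since {C, D}⁺ = {A, B, C, D, E, F, G, H} covers every attribute.
{A, E, H} is a candidate key since {A, E, H}⁺ = {A, B, C, D, E, F, G, H} covers every attribute.
{D, E, H} is a candidate key since {D, E, H}⁺ = {A, B, C, D, E, F, G, H} covers every attribute.
These are minimal and exhaustive — every other superkey contains one of them.

{A, D}, {A, E, H}, {C, D}, {D, E, H}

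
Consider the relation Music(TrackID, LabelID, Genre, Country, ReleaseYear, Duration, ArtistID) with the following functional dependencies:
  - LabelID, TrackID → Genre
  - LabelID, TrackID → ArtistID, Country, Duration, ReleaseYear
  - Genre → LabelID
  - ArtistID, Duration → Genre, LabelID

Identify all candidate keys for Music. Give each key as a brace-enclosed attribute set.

{TrackID} never appears on the right of any FD, so every key must include it.
{Genre, TrackID}⁺ = {ArtistID, Country, Duration, Genre, LabelID, ReleaseYear, TrackID} — all of the relation — so {Genre, TrackID} is a candidate key.
{LabelID, TrackID}⁺ = {ArtistID, Country, Duration, Genre, LabelID, ReleaseYear, TrackID} — all of the relation — so {LabelID, TrackID} is a candidate key.
{ArtistID, Duration, TrackID}⁺ = {ArtistID, Country, Duration, Genre, LabelID, ReleaseYear, TrackID} — all of the relation — so {ArtistID, Duration, TrackID} is a candidate key.
Any other superkey properly contains one of these, so there are no further candidate keys.

{ArtistID, Duration, TrackID}, {Genre, TrackID}, {LabelID, TrackID}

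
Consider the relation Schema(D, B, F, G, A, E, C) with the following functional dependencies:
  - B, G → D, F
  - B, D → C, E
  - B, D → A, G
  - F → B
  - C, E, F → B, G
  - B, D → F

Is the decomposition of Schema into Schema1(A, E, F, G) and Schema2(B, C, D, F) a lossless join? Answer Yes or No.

No

The shared attributes are {F} and {F}⁺ = {B, F}.
Neither Schema1 nor Schema2 is contained in that closure, so the decomposition is lossy.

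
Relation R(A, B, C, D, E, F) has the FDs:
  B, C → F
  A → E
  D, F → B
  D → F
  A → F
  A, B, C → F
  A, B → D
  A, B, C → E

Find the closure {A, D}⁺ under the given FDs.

{A, B, D, E, F}

Start with {A, D}.
A → E applies; add {E} → now {A, D, E}.
D → F applies; add {F} → now {A, D, E, F}.
D, F → B applies; add {B} → now {A, B, D, E, F}.
No further FD applies.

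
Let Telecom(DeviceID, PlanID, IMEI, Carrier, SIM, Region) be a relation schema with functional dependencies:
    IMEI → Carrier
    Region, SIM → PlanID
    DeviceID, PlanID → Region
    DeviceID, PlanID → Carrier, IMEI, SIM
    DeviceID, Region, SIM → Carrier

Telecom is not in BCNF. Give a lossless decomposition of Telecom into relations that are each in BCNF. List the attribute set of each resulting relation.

{Carrier, IMEI}; {DeviceID, IMEI, Region, SIM}; {PlanID, Region, SIM}

Candidate keys of the original relation: {DeviceID, PlanID}, {DeviceID, Region, SIM}.
Within {Carrier, DeviceID, IMEI, PlanID, Region, SIM}: {IMEI}⁺ ∩ {Carrier, DeviceID, IMEI, PlanID, Region, SIM} = {Carrier, IMEI}, not the whole set, so IMEI → Carrier violates BCNF; decompose into {Carrier, IMEI} and {DeviceID, IMEI, PlanID, Region, SIM}.
{Carrier, IMEI}: every determinant is a superkey — BCNF.
Within {DeviceID, IMEI, PlanID, Region, SIM}: {Region, SIM}⁺ ∩ {DeviceID, IMEI, PlanID, Region, SIM} = {PlanID, Region, SIM}, not the whole set, so Region, SIM → PlanID violates BCNF; decompose into {PlanID, Region, SIM} and {DeviceID, IMEI, Region, SIM}.
{PlanID, Region, SIM}: every determinant is a superkey — BCNF.
{DeviceID, IMEI, Region, SIM}: every determinant is a superkey — BCNF.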